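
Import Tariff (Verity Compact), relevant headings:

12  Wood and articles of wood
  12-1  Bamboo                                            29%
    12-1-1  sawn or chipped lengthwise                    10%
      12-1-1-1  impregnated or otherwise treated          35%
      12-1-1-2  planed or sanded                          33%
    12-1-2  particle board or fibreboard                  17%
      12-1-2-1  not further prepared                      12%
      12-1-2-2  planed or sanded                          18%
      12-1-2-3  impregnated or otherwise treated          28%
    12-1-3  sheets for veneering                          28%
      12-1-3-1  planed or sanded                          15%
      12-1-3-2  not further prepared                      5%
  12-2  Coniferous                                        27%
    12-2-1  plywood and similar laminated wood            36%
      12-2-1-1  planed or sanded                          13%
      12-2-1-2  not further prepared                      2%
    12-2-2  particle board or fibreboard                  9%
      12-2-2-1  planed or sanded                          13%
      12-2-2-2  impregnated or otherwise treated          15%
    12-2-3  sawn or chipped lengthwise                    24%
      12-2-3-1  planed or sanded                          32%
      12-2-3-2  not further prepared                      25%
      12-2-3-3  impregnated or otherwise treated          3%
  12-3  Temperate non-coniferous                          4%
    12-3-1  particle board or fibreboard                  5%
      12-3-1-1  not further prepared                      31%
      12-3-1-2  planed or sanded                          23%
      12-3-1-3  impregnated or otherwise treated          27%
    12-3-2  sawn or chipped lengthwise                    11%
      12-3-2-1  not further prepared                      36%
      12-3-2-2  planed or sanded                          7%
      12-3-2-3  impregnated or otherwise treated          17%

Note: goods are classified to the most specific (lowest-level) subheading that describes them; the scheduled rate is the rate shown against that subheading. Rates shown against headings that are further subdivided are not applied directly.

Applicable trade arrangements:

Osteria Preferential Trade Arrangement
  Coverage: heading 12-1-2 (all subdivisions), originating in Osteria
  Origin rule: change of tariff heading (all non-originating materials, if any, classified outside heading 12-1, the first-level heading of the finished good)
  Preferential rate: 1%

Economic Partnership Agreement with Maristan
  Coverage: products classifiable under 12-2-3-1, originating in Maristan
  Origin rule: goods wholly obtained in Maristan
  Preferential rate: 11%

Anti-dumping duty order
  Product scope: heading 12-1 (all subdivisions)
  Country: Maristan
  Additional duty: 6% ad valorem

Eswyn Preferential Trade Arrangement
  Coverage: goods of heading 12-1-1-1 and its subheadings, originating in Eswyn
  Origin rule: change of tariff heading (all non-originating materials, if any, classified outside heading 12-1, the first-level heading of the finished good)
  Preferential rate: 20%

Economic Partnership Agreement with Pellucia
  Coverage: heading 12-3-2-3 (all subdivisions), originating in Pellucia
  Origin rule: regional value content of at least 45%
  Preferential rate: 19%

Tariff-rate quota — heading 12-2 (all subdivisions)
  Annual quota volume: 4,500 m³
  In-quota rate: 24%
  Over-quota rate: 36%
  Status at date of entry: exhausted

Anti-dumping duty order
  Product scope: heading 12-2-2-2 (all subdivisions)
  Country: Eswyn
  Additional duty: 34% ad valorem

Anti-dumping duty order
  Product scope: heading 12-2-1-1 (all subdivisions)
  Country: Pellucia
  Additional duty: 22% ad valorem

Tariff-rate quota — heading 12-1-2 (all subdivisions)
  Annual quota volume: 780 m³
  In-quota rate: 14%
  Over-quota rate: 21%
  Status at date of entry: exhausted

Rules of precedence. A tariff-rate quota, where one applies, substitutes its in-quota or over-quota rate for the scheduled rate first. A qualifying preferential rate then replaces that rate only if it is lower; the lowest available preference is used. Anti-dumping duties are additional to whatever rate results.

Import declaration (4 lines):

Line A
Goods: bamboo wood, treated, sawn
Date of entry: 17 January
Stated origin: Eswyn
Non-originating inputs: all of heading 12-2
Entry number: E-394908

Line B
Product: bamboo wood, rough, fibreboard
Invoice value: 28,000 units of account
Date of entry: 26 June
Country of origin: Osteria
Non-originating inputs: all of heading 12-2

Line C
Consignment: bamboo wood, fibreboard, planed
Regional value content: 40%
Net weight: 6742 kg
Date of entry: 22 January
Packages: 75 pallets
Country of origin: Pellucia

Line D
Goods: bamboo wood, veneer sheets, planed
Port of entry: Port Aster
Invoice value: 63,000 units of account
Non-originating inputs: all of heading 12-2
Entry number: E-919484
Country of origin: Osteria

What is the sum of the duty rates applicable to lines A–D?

57%

Line A: bamboo → 12-1; sawn → 12-1-1; treated → 12-1-1-1. Scheduled 35%. Eswyn agreement on 12-1-1-1: CTH met → 20% available; preferential 20%. → 20%.
Line B: bamboo → 12-1; fibreboard → 12-1-2; rough → 12-1-2-1. Scheduled 12%. quota on 12-1-2 exhausted → over-quota 21%; Osteria agreement on 12-1-2: CTH met → 1% available; preferential 1%. → 1%.
Line C: bamboo → 12-1; fibreboard → 12-1-2; planed → 12-1-2-2. Scheduled 18%. quota on 12-1-2 exhausted → over-quota 21%; Pellucia agreement on 12-3-2-3: 12-1-2-2 not covered. → 21%.
Line D: bamboo → 12-1; veneer sheets → 12-1-3; planed → 12-1-3-1. Scheduled 15%. Osteria agreement on 12-1-2: 12-1-3-1 not covered. → 15%.
Sum: 20% + 1% + 21% + 15% = 57%.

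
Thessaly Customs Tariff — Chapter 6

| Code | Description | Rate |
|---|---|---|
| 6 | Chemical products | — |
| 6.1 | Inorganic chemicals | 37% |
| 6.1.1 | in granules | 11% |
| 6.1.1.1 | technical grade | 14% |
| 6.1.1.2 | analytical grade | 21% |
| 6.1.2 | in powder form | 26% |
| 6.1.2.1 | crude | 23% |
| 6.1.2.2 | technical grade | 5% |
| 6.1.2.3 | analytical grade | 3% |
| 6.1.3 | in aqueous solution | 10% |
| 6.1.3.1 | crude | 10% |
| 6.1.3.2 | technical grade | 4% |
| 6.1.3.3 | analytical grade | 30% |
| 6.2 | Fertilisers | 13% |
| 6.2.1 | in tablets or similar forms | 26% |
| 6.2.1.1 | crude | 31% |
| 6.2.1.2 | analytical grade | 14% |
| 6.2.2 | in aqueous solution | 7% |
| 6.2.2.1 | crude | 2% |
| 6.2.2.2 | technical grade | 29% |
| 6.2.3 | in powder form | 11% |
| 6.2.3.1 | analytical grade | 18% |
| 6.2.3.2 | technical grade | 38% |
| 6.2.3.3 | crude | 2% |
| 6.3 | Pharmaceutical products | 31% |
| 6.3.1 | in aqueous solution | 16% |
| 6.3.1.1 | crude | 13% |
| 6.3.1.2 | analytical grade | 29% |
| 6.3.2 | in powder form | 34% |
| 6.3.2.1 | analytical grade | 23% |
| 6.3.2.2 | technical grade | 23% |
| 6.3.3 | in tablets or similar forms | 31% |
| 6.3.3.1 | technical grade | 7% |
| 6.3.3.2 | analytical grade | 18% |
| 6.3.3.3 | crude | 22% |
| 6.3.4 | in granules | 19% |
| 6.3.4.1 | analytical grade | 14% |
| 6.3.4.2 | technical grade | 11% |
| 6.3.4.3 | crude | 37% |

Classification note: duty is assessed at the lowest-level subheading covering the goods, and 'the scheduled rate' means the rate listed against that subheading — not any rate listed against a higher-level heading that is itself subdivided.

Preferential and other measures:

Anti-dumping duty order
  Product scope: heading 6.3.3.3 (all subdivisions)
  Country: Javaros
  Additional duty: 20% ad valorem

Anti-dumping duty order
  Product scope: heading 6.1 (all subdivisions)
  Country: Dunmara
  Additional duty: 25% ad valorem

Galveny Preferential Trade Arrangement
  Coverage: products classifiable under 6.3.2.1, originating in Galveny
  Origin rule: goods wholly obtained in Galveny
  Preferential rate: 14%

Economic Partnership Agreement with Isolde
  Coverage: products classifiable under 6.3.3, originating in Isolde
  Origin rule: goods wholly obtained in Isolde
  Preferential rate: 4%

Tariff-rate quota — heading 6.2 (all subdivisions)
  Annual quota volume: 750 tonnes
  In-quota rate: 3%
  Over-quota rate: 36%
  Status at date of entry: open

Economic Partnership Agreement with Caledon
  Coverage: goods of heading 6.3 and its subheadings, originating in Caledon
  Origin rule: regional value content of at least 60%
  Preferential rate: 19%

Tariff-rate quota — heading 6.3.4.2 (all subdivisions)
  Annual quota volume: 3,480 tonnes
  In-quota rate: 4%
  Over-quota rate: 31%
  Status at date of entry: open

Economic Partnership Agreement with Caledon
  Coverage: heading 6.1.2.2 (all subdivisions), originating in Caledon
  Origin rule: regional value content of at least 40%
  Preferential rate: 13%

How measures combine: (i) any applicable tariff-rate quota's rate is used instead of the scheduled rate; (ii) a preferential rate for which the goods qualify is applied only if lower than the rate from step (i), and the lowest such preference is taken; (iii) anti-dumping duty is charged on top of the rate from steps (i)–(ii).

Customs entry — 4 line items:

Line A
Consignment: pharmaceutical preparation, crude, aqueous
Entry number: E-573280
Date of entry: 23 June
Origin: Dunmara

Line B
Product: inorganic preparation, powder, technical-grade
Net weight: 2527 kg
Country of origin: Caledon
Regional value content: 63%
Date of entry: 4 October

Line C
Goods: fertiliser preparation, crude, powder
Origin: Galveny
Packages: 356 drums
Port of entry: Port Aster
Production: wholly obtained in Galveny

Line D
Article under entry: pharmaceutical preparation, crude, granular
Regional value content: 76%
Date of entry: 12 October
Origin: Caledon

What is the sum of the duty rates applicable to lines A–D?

Line A: pharmaceutical → 6.3; aqueous → 6.3.1; crude → 6.3.1.1. Scheduled 13%. No special measure applies. → 13%.
Line B: inorganic → 6.1; powder → 6.1.2; technical-grade → 6.1.2.2. Scheduled 5%. Caledon agreement on 6.3: 6.1.2.2 not covered; Caledon agreement on 6.1.2.2: RVC ≥ 40% → 13% available; preference 13% not lower than 5% → no reduction. → 5%.
Line C: fertiliser → 6.2; powder → 6.2.3; crude → 6.2.3.3. Scheduled 2%. quota on 6.2 open → in-quota 3%; Galveny agreement on 6.3.2.1: 6.2.3.3 not covered. → 3%.
Line D: pharmaceutical → 6.3; granular → 6.3.4; crude → 6.3.4.3. Scheduled 37%. Caledon agreement on 6.3: RVC ≥ 60% → 19% available; Caledon agreement on 6.1.2.2: 6.3.4.3 not covered; preferential 19%. → 19%.
Sum: 13% + 5% + 3% + 19% = 40%.

40%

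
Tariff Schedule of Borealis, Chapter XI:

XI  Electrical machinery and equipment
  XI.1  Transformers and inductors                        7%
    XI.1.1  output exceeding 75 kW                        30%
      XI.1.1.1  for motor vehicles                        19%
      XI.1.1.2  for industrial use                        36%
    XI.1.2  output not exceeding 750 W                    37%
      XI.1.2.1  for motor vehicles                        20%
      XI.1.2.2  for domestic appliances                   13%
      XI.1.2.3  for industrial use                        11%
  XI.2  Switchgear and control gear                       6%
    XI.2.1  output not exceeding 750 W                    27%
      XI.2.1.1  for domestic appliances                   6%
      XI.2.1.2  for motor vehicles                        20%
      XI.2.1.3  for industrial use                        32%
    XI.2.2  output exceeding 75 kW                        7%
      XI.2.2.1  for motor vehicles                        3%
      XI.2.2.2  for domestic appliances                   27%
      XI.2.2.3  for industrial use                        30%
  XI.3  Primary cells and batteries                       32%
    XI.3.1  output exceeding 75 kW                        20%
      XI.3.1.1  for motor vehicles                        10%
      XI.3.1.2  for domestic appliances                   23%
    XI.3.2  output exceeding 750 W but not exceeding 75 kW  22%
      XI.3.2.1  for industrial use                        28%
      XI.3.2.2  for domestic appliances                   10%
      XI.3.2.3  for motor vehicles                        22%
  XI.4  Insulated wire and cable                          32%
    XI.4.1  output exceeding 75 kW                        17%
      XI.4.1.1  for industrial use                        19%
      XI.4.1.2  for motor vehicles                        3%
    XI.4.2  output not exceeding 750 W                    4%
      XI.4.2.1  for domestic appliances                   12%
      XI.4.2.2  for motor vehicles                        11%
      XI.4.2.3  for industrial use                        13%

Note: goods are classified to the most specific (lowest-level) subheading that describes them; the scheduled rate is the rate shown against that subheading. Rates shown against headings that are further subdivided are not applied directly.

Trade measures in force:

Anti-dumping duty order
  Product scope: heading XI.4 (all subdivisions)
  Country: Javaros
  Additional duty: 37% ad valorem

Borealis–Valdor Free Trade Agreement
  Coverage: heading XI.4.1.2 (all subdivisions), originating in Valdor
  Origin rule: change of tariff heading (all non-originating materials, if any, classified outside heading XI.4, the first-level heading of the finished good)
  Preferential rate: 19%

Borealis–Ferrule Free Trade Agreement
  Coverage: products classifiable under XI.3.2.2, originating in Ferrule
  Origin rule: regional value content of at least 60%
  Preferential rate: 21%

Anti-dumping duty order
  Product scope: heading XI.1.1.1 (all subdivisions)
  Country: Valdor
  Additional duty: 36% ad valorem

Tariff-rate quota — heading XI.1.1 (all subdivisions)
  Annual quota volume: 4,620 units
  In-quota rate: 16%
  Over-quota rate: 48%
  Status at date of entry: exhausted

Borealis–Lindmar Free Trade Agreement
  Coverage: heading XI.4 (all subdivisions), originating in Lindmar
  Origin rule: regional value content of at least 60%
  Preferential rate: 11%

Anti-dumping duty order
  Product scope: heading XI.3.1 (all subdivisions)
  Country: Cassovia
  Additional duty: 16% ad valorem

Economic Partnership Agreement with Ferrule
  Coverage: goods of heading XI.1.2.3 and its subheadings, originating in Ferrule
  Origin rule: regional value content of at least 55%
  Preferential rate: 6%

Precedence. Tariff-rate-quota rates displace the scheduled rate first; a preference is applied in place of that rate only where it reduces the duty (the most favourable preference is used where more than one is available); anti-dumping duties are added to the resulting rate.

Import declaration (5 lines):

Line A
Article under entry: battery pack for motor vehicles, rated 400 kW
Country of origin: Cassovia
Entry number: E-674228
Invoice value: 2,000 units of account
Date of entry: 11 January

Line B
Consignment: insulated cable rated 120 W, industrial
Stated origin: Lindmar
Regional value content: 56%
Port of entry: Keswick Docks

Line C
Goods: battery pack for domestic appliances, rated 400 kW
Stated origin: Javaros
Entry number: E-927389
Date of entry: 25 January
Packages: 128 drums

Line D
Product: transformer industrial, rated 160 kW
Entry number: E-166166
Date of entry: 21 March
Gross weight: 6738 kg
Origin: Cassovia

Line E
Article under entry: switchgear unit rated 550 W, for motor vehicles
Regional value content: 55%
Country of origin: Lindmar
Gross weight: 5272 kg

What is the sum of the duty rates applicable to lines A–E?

Line A: battery pack → XI.3; rated 400 kW → XI.3.1; for motor vehicles → XI.3.1.1. Scheduled 10%. anti-dumping (Cassovia, XI.3.1): +16%; total 10% + 16% = 26%. → 26%.
Line B: insulated cable → XI.4; rated 120 W → XI.4.2; industrial → XI.4.2.3. Scheduled 13%. Lindmar agreement on XI.4: RVC < 60%. → 13%.
Line C: battery pack → XI.3; rated 400 kW → XI.3.1; for domestic appliances → XI.3.1.2. Scheduled 23%. No special measure applies. → 23%.
Line D: transformer → XI.1; rated 160 kW → XI.1.1; industrial → XI.1.1.2. Scheduled 36%. quota on XI.1.1 exhausted → over-quota 48%. → 48%.
Line E: switchgear unit → XI.2; rated 550 W → XI.2.1; for motor vehicles → XI.2.1.2. Scheduled 20%. Lindmar agreement on XI.4: XI.2.1.2 not covered. → 20%.
Sum: 26% + 13% + 23% + 48% + 20% = 130%.

130%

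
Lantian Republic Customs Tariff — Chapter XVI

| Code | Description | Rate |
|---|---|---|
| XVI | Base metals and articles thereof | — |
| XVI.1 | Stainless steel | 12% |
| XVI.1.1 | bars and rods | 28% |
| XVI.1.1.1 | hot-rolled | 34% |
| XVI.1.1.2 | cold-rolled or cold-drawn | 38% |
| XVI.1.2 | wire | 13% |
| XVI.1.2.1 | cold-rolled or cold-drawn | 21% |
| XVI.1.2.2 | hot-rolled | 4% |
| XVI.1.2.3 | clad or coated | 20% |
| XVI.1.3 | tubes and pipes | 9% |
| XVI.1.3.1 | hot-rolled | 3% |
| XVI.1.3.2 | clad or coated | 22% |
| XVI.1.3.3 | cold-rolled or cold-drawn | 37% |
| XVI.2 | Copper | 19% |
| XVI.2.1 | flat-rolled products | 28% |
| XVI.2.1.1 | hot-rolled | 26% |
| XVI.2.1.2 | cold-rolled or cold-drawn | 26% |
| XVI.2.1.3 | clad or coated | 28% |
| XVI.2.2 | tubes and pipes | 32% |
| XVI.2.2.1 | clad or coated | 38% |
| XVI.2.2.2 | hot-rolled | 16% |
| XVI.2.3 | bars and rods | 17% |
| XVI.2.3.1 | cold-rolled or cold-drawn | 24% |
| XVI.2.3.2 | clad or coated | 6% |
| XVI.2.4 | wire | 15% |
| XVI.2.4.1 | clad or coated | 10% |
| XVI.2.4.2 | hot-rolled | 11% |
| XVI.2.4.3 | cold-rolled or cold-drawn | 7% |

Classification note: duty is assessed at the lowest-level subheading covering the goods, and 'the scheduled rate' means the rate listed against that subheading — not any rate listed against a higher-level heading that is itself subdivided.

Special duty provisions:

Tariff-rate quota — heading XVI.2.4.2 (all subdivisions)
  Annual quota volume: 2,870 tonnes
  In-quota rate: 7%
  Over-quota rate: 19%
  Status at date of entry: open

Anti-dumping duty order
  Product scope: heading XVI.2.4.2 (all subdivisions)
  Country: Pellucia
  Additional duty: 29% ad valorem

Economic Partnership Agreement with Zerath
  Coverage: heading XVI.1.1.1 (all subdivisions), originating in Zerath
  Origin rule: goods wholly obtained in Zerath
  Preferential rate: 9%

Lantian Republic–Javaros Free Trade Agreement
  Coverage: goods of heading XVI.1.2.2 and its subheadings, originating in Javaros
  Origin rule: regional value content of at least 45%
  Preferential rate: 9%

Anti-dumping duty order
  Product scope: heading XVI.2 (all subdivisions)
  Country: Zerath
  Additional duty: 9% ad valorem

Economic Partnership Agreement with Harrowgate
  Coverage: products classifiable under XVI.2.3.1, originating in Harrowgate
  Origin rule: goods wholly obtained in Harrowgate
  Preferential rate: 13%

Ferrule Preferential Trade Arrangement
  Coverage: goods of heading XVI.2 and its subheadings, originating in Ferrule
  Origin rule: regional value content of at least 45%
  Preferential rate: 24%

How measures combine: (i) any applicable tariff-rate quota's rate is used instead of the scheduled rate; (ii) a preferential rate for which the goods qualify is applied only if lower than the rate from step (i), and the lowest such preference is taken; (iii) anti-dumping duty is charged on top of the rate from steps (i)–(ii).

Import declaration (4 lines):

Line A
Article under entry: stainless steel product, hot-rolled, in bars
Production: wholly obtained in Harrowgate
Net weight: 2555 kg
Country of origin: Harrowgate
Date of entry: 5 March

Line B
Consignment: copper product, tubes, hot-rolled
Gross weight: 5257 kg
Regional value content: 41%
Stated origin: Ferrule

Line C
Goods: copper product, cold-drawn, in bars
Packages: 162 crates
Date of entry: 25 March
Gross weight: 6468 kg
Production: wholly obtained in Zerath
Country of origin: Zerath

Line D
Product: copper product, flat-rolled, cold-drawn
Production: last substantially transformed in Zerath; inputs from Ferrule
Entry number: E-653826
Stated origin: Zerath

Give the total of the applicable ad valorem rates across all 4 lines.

Line A: stainless steel → XVI.1; in bars → XVI.1.1; hot-rolled → XVI.1.1.1. Scheduled 34%. Harrowgate agreement on XVI.2.3.1: XVI.1.1.1 not covered. → 34%.
Line B: copper → XVI.2; tubes → XVI.2.2; hot-rolled → XVI.2.2.2. Scheduled 16%. Ferrule agreement on XVI.2: RVC < 45%. → 16%.
Line C: copper → XVI.2; in bars → XVI.2.3; cold-drawn → XVI.2.3.1. Scheduled 24%. Zerath agreement on XVI.1.1.1: XVI.2.3.1 not covered; anti-dumping (Zerath, XVI.2): +9%; total 24% + 9% = 33%. → 33%.
Line D: copper → XVI.2; flat-rolled → XVI.2.1; cold-drawn → XVI.2.1.2. Scheduled 26%. Zerath agreement on XVI.1.1.1: XVI.2.1.2 not covered; anti-dumping (Zerath, XVI.2): +9%; total 26% + 9% = 35%. → 35%.
Sum: 34% + 16% + 33% + 35% = 118%.

118%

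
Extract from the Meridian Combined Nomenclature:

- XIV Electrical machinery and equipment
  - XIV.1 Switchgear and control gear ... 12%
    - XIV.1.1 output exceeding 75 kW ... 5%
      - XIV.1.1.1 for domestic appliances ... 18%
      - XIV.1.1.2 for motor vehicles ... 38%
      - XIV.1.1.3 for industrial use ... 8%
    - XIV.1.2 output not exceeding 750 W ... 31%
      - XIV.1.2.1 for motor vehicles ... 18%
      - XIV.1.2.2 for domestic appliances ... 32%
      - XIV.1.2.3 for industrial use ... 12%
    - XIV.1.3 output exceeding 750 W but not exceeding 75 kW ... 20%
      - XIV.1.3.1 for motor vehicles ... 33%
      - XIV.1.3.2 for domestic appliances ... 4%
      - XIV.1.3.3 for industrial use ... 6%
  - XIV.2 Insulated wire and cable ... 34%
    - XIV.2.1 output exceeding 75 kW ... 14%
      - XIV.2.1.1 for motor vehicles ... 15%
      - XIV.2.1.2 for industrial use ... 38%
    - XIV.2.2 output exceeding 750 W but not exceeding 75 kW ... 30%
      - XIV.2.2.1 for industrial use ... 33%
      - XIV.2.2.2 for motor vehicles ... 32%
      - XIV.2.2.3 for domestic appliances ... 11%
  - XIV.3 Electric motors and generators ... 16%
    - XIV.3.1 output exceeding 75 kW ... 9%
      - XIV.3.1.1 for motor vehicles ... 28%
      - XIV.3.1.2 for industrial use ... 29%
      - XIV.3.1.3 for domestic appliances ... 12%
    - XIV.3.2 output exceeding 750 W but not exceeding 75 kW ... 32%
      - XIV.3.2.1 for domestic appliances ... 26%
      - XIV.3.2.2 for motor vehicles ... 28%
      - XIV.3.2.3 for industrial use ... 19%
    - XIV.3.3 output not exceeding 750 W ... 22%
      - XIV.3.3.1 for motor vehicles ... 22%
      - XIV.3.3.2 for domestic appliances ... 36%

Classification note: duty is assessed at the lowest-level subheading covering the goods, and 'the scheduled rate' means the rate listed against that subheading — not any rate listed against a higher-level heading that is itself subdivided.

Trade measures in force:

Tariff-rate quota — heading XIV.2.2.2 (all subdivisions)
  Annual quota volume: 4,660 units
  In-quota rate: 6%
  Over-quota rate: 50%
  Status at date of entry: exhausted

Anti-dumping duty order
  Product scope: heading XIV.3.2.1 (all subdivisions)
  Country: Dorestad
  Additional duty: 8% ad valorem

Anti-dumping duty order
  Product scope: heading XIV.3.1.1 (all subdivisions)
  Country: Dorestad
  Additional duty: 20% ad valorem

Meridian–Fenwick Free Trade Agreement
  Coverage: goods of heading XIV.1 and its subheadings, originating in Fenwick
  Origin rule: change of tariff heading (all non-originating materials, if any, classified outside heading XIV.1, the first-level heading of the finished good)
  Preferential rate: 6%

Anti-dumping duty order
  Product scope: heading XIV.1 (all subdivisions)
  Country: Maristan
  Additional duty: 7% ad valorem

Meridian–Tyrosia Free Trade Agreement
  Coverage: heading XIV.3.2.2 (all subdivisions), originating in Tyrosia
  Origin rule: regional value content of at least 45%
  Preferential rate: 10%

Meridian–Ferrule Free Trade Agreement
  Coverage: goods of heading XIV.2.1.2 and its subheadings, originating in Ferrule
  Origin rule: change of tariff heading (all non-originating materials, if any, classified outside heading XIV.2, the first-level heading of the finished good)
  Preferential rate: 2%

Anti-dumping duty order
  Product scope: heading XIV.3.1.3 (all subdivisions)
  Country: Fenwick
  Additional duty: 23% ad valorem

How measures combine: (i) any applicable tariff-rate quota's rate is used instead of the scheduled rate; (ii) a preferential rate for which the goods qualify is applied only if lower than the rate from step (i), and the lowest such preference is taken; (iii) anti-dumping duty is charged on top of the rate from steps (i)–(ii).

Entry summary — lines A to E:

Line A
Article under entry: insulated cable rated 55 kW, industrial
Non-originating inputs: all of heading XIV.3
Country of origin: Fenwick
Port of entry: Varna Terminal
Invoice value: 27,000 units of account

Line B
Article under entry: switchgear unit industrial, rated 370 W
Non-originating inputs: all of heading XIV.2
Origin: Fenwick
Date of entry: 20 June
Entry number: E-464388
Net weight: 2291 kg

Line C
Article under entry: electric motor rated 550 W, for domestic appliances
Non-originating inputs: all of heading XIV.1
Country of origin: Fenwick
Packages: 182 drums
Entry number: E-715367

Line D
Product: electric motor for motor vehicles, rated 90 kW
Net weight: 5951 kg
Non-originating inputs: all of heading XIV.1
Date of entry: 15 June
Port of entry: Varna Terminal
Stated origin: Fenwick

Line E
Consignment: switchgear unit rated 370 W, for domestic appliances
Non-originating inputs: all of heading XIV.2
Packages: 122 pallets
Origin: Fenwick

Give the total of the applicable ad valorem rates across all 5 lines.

109%

Line A: insulated cable → XIV.2; rated 55 kW → XIV.2.2; industrial → XIV.2.2.1. Scheduled 33%. Fenwick agreement on XIV.1: XIV.2.2.1 not covered. → 33%.
Line B: switchgear unit → XIV.1; rated 370 W → XIV.1.2; industrial → XIV.1.2.3. Scheduled 12%. Fenwick agreement on XIV.1: CTH met → 6% available; preferential 6%. → 6%.
Line C: electric motor → XIV.3; rated 550 W → XIV.3.3; for domestic appliances → XIV.3.3.2. Scheduled 36%. Fenwick agreement on XIV.1: XIV.3.3.2 not covered. → 36%.
Line D: electric motor → XIV.3; rated 90 kW → XIV.3.1; for motor vehicles → XIV.3.1.1. Scheduled 28%. Fenwick agreement on XIV.1: XIV.3.1.1 not covered. → 28%.
Line E: switchgear unit → XIV.1; rated 370 W → XIV.1.2; for domestic appliances → XIV.1.2.2. Scheduled 32%. Fenwick agreement on XIV.1: CTH met → 6% available; preferential 6%. → 6%.
Sum: 33% + 6% + 36% + 28% + 6% = 109%.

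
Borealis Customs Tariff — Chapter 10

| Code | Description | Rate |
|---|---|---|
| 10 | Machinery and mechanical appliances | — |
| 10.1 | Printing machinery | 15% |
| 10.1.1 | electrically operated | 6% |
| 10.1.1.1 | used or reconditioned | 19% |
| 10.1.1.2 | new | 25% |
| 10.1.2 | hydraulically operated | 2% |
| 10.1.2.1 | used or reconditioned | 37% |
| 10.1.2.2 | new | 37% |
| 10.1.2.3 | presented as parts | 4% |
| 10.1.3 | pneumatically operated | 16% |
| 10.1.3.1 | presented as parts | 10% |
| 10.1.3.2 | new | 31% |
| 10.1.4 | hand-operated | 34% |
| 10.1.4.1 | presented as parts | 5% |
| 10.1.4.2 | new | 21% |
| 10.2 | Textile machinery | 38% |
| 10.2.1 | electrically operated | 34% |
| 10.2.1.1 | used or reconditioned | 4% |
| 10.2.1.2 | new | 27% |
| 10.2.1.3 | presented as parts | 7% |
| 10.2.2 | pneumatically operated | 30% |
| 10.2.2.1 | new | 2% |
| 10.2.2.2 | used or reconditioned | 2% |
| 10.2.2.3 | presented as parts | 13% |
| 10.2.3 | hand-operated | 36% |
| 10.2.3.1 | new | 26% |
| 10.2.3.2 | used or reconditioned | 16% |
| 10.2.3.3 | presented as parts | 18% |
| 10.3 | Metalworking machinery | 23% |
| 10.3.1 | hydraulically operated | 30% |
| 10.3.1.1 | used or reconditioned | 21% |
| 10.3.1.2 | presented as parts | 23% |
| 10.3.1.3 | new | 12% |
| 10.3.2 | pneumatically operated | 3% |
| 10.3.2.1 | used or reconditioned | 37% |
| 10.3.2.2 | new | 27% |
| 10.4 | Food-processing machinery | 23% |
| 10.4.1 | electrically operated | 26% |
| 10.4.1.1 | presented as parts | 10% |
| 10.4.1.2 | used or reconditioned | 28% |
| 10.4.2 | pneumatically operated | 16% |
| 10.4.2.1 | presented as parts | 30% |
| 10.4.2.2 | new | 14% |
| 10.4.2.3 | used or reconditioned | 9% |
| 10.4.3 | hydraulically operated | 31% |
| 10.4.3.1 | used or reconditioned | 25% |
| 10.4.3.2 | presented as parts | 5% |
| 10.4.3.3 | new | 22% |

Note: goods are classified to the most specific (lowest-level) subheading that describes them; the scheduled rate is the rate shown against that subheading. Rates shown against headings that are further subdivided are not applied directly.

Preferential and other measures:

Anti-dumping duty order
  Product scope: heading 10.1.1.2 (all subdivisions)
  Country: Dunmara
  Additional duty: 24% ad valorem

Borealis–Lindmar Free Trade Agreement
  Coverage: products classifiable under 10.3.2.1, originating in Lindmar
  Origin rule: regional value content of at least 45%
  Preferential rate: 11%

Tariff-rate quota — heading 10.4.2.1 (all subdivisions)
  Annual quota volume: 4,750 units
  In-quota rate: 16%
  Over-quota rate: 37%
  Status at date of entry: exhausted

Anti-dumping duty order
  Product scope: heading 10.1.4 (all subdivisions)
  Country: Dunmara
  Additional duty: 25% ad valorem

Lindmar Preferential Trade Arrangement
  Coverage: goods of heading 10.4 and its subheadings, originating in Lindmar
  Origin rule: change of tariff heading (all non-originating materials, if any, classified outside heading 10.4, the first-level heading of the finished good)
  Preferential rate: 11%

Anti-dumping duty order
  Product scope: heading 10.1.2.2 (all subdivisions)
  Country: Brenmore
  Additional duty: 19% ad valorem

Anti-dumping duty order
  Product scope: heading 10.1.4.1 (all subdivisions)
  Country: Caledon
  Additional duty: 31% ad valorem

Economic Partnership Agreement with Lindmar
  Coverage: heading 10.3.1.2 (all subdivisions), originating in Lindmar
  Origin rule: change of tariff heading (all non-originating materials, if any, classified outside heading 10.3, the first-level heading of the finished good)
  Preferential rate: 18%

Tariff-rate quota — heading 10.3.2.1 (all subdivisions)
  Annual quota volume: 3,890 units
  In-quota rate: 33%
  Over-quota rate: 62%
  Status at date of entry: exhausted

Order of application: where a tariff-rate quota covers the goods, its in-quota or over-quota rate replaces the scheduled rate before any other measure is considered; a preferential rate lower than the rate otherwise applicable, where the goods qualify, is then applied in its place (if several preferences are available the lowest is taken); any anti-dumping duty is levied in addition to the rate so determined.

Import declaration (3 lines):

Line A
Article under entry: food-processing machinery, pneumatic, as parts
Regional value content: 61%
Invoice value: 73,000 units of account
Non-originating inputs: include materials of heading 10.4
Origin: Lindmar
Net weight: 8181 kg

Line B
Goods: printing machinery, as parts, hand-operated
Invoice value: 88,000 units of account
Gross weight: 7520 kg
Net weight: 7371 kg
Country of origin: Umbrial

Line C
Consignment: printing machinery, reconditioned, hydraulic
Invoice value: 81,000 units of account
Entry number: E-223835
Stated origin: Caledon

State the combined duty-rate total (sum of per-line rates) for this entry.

Line A: food-processing → 10.4; pneumatic → 10.4.2; as parts → 10.4.2.1. Scheduled 30%. quota on 10.4.2.1 exhausted → over-quota 37%; Lindmar agreement on 10.3.2.1: 10.4.2.1 not covered; Lindmar agreement on 10.4: CTH not met; Lindmar agreement on 10.3.1.2: 10.4.2.1 not covered. → 37%.
Line B: printing → 10.1; hand-operated → 10.1.4; as parts → 10.1.4.1. Scheduled 5%. No special measure applies. → 5%.
Line C: printing → 10.1; hydraulic → 10.1.2; reconditioned → 10.1.2.1. Scheduled 37%. No special measure applies. → 37%.
Sum: 37% + 5% + 37% = 79%.

79%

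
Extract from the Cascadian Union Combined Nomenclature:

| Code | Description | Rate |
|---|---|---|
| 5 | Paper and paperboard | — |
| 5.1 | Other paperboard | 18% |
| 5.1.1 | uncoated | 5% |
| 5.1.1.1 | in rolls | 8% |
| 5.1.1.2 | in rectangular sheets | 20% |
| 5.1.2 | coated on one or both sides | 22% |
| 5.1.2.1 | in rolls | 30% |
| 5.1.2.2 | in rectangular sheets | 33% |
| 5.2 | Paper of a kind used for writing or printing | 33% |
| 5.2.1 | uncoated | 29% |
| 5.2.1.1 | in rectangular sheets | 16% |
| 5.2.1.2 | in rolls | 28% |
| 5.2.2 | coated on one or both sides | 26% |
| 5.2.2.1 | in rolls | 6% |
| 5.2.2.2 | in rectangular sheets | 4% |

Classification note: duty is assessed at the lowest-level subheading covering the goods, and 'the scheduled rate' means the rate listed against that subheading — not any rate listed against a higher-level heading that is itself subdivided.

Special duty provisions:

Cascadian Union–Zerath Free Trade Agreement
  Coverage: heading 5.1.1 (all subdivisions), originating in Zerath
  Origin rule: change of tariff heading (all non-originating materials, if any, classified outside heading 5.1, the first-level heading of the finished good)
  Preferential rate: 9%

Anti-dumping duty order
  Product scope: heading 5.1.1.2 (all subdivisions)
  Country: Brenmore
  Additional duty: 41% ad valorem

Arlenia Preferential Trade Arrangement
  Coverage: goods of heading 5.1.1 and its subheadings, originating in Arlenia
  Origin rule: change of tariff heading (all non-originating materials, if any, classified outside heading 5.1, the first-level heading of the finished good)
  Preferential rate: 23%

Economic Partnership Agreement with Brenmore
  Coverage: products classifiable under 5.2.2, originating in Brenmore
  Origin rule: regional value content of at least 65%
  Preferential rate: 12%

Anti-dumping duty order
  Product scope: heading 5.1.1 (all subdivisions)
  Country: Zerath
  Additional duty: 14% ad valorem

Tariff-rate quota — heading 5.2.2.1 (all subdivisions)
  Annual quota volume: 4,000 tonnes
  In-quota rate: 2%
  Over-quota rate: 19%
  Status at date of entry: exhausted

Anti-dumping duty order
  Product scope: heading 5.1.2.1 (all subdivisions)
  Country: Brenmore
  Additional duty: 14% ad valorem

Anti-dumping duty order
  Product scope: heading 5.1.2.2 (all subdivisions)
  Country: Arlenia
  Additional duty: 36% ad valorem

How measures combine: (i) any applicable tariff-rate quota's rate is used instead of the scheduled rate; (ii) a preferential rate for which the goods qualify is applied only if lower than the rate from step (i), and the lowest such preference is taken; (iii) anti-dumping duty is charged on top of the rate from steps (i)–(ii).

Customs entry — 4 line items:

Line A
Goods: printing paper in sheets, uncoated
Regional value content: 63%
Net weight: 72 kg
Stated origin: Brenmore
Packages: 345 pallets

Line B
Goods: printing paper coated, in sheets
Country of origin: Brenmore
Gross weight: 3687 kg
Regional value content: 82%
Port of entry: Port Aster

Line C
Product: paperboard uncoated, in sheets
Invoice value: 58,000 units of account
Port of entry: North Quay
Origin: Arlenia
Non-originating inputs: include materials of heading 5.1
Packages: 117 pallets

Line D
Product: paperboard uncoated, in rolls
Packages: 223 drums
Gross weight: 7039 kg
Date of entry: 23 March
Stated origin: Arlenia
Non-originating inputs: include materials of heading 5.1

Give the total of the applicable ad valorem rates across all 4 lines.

48%

Line A: printing paper → 5.2; uncoated → 5.2.1; in sheets → 5.2.1.1. Scheduled 16%. Brenmore agreement on 5.2.2: 5.2.1.1 not covered. → 16%.
Line B: printing paper → 5.2; coated → 5.2.2; in sheets → 5.2.2.2. Scheduled 4%. Brenmore agreement on 5.2.2: RVC ≥ 65% → 12% available; preference 12% not lower than 4% → no reduction. → 4%.
Line C: paperboard → 5.1; uncoated → 5.1.1; in sheets → 5.1.1.2. Scheduled 20%. Arlenia agreement on 5.1.1: CTH not met. → 20%.
Line D: paperboard → 5.1; uncoated → 5.1.1; in rolls → 5.1.1.1. Scheduled 8%. Arlenia agreement on 5.1.1: CTH not met. → 8%.
Sum: 16% + 4% + 20% + 8% = 48%.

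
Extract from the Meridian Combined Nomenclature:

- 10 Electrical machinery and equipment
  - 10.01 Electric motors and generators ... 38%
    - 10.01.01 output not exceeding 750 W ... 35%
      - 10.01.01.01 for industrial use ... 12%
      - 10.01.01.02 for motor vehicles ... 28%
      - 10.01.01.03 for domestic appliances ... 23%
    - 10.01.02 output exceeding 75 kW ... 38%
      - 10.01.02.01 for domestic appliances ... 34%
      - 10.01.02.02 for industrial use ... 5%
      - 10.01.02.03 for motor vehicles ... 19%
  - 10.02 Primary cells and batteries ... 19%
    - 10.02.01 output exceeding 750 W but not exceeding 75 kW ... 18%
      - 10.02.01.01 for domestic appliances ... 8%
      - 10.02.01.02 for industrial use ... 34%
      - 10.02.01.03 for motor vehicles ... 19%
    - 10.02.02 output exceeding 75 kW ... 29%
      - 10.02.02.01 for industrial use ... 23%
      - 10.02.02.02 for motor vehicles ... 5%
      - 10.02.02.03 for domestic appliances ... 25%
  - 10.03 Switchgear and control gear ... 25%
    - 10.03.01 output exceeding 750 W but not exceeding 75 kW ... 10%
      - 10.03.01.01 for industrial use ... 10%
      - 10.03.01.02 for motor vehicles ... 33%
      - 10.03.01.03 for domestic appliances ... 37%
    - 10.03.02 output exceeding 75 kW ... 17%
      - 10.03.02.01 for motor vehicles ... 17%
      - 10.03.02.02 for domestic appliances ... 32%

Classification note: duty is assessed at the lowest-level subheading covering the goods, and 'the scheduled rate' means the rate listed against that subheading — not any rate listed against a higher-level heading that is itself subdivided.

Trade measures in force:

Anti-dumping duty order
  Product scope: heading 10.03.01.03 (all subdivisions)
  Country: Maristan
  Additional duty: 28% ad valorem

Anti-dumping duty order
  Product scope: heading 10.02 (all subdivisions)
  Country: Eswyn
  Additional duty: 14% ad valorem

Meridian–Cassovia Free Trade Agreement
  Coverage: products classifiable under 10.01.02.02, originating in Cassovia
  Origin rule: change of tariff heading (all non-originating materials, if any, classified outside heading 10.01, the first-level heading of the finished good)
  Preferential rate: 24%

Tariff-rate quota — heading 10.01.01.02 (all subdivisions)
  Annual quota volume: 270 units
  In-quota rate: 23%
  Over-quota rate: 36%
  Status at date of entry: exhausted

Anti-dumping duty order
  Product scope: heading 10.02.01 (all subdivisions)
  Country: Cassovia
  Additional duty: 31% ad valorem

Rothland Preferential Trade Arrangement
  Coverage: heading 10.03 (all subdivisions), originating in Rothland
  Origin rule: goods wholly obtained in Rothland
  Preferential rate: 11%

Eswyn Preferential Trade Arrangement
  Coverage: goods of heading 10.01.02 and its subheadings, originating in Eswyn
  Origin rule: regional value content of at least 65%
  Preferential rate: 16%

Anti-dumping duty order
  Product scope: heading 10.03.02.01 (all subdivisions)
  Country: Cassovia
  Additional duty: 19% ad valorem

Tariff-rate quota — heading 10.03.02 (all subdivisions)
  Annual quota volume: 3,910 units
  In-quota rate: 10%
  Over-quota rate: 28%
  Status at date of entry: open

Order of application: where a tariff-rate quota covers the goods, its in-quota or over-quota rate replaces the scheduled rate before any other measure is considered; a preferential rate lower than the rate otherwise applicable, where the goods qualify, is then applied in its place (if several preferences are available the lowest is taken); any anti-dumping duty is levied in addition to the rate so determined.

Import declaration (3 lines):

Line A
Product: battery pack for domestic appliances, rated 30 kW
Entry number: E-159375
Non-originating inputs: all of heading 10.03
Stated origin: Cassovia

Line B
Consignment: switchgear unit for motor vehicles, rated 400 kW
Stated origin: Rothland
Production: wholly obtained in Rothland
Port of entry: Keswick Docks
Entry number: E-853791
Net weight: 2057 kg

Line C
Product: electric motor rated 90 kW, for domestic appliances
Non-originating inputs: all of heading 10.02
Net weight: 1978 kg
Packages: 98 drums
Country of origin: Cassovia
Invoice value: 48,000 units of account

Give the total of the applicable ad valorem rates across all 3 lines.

Line A: battery pack → 10.02; rated 30 kW → 10.02.01; for domestic appliances → 10.02.01.01. Scheduled 8%. Cassovia agreement on 10.01.02.02: 10.02.01.01 not covered; anti-dumping (Cassovia, 10.02.01): +31%; total 8% + 31% = 39%. → 39%.
Line B: switchgear unit → 10.03; rated 400 kW → 10.03.02; for motor vehicles → 10.03.02.01. Scheduled 17%. quota on 10.03.02 open → in-quota 10%; Rothland agreement on 10.03: wholly obtained → 11% available; preference 11% not lower than 10% → no reduction. → 10%.
Line C: electric motor → 10.01; rated 90 kW → 10.01.02; for domestic appliances → 10.01.02.01. Scheduled 34%. Cassovia agreement on 10.01.02.02: 10.01.02.01 not covered. → 34%.
Sum: 39% + 10% + 34% = 83%.

83%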